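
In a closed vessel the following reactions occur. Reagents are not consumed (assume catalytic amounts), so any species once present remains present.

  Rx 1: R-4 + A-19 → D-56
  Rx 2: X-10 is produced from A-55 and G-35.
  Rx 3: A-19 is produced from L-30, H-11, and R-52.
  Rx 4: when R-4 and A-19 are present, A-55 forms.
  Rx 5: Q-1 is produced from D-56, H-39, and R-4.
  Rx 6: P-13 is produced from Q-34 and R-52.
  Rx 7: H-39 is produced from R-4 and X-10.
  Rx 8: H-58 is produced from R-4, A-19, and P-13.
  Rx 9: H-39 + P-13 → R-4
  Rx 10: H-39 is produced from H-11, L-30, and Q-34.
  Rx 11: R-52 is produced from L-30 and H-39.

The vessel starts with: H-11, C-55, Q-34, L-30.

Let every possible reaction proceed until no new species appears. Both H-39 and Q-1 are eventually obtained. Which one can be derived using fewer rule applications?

H-39

H-39: H-11, L-30, and Q-34 present → H-39 forms (Rx 10). [1 rule application]
Q-1: H-11, L-30, and Q-34 present → H-39 forms (Rx 10). L-30 and H-39 present → R-52 forms (Rx 11). L-30, H-11, and R-52 present → A-19 forms (Rx 3). Q-34 and R-52 present → P-13 forms (Rx 6). H-39 and P-13 present → R-4 forms (Rx 9). R-4 and A-19 present → D-56 forms (Rx 1). D-56, H-39, and R-4 present → Q-1 forms (Rx 5). [7 rule applications]
H-39 needs fewer.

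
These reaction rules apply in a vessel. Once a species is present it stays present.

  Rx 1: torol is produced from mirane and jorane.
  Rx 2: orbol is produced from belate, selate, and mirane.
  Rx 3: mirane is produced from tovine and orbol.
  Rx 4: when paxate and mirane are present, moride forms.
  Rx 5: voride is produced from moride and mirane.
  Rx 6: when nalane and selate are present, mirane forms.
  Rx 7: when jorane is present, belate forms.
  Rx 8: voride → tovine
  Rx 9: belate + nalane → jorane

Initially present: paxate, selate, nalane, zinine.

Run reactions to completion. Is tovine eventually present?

nalane and selate present → mirane forms (Rx 6).
paxate and mirane present → moride forms (Rx 4).
moride and mirane present → voride forms (Rx 5).
voride present → tovine forms (Rx 8).

Yes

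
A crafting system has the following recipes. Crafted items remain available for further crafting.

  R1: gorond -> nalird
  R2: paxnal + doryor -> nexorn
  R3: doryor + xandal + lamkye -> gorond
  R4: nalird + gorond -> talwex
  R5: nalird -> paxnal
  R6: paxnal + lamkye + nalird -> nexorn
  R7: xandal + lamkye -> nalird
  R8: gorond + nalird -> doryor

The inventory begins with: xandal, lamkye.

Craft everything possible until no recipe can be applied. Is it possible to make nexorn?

Yes

xandal + lamkye -> nalird (R7).
nalird -> paxnal (R5).
paxnal + lamkye + nalird -> nexorn (R6).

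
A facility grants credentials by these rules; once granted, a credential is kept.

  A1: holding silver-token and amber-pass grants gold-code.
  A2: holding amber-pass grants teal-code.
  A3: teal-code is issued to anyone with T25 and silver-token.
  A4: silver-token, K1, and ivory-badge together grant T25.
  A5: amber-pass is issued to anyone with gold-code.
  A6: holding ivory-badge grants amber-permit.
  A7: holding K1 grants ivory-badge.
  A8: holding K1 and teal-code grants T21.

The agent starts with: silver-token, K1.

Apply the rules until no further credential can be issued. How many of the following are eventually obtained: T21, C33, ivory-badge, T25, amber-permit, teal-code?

5

Holding K1 grants ivory-badge (A7).
Holding ivory-badge grants amber-permit (A6).
Holding silver-token, K1, and ivory-badge grants T25 (A4).
Holding T25 and silver-token grants teal-code (A3).
Holding K1 and teal-code grants T21 (A8).
T21: reached.
No rule produces C33, and it is not given.
ivory-badge: reached.
T25: reached.
amber-permit: reached.
teal-code: reached.
Reached: T21, ivory-badge, T25, amber-permit, and teal-code — 5 of the 6.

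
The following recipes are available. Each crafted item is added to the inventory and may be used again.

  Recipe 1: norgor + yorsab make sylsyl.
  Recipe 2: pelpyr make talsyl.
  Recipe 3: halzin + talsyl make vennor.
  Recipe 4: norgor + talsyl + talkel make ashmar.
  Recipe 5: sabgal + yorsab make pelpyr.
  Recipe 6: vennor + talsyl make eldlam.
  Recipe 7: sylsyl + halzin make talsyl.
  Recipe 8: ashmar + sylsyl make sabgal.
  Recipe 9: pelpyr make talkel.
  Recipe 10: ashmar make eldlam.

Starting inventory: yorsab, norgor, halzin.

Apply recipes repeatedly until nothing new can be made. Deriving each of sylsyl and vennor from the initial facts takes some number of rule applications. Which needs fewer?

sylsyl

sylsyl: Using Recipe 1, norgor and yorsab make sylsyl. [1 rule application]
vennor: Using Recipe 1, norgor and yorsab make sylsyl. sylsyl + halzin → talsyl (Recipe 7). halzin + talsyl → vennor (Recipe 3). [3 rule applications]
sylsyl needs fewer.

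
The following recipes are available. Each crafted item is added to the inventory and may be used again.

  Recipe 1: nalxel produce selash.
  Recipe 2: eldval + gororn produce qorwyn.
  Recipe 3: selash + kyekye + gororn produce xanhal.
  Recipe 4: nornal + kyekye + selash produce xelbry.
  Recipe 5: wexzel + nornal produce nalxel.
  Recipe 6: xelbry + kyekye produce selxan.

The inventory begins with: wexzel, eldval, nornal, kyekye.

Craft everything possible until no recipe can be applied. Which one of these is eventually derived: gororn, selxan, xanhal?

selxan

wexzel + nornal → nalxel (Recipe 5).
Using Recipe 1, nalxel makes selash.
nornal + kyekye + selash → xelbry (Recipe 4).
Using Recipe 6, xelbry and kyekye make selxan.
No rule produces gororn, and it is not given. xanhal would need selash, kyekye, and gororn (Recipe 3), but gororn is never obtained.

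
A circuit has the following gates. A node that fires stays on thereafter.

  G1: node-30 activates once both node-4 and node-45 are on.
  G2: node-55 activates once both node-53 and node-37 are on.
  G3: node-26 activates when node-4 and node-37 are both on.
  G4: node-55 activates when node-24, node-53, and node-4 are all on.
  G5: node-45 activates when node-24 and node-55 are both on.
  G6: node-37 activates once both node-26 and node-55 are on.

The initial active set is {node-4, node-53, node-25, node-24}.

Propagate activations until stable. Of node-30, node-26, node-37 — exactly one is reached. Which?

node-30

G4: node-24, node-53, and node-4 on → node-55 on.
G5: node-24 and node-55 on → node-45 on.
G1: node-4 and node-45 on → node-30 on.
node-37 would need node-26 and node-55 (G6), but node-26 never turns on. node-26 would need node-4 and node-37 (G3), but node-37 never turns on.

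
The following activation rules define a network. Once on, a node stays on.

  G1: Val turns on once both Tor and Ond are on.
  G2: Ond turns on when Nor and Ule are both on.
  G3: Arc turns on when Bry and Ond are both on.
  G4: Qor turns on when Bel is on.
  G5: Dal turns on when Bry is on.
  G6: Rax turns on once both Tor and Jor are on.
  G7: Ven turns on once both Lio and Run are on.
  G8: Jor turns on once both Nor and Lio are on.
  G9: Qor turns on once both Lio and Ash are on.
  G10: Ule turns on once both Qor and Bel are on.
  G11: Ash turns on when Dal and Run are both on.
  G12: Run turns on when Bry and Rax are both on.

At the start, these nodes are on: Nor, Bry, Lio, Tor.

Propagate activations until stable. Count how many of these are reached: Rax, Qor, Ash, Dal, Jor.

5

G8: Nor and Lio on → Jor on.
Bry is on, so Dal turns on (G5).
G6: Tor and Jor on → Rax on.
Bry and Rax are on, so Run turns on (G12).
Dal and Run are on, so Ash turns on (G11).
G9: Lio and Ash on → Qor on.
Rax: reached.
Qor: reached.
Ash: reached.
Dal: reached.
Jor: reached.
All 5 are reached.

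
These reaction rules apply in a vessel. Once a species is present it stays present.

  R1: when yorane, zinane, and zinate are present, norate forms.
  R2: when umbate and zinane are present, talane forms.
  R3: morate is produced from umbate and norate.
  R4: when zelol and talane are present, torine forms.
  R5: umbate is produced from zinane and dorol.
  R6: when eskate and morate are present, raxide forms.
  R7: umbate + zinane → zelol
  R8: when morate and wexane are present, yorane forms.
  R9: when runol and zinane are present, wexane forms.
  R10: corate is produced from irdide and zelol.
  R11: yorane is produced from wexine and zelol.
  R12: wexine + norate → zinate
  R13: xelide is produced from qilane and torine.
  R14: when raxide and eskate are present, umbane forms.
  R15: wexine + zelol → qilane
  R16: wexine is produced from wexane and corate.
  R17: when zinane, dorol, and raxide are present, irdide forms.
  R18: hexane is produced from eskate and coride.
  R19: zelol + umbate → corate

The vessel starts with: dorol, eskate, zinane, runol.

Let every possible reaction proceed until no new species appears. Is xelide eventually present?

zinane and dorol present → umbate forms (R5).
runol and zinane present → wexane forms (R9).
umbate and zinane present → talane forms (R2).
umbate and zinane present → zelol forms (R7).
zelol and umbate present → corate forms (R19).
zelol and talane present → torine forms (R4).
wexane and corate present → wexine forms (R16).
wexine and zelol present → qilane forms (R15).
qilane and torine present → xelide forms (R13).

Yes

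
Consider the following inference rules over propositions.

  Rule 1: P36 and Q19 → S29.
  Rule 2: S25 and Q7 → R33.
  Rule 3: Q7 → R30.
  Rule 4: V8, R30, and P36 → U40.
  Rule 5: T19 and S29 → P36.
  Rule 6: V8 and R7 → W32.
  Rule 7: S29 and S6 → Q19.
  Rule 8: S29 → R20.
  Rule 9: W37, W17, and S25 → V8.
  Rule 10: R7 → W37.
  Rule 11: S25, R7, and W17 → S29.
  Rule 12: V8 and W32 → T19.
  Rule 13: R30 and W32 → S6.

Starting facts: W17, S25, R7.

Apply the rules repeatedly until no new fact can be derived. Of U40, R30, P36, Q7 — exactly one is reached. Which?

From S25, R7, and W17, Rule 11 gives S29.
From R7, Rule 10 gives W37.
W37, W17, and S25 hold, so V8 follows (Rule 9).
From V8 and R7, Rule 6 gives W32.
From V8 and W32, Rule 12 gives T19.
T19 and S29 hold, so P36 follows (Rule 5).
No rule produces Q7, and it is not given. U40 would need V8, R30, and P36 (Rule 4), but R30 is never established. R30 would need Q7 (Rule 3), but Q7 is never established.

P36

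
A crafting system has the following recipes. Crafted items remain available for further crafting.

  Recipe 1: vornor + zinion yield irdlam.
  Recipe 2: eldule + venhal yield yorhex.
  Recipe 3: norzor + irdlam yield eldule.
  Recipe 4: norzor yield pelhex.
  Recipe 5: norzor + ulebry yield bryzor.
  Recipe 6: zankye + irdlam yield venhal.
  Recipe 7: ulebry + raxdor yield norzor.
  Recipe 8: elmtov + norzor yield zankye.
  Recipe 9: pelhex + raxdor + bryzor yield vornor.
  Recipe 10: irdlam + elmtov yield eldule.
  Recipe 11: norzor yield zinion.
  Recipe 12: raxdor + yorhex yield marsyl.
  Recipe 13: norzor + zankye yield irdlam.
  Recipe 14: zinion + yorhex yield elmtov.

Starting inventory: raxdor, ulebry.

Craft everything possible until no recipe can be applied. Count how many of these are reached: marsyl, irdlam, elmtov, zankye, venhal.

ulebry + raxdor → norzor (Recipe 7).
Using Recipe 5, norzor and ulebry make bryzor.
norzor → pelhex (Recipe 4).
Using Recipe 11, norzor makes zinion.
pelhex + raxdor + bryzor → vornor (Recipe 9).
Using Recipe 1, vornor and zinion make irdlam.
marsyl would need raxdor and yorhex (Recipe 12), but yorhex is never obtained.
irdlam: reached.
elmtov would need zinion and yorhex (Recipe 14), but yorhex is never obtained.
zankye would need elmtov and norzor (Recipe 8), but elmtov is never obtained.
venhal would need zankye and irdlam (Recipe 6), but zankye is never obtained.
Reached: irdlam — 1 of the 5.

1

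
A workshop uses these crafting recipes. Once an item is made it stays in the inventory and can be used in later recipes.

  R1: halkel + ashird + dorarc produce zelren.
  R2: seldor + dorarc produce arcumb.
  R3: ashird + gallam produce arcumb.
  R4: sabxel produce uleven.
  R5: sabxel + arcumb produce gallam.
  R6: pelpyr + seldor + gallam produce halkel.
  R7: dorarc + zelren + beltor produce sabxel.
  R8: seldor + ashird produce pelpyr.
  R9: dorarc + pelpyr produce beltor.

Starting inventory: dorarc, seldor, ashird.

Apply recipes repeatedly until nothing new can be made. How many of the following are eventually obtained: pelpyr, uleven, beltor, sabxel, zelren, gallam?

seldor + ashird → pelpyr (R8).
dorarc + pelpyr → beltor (R9).
pelpyr: reached.
uleven would need sabxel (R4), but sabxel is never obtained.
beltor: reached.
sabxel would need dorarc, zelren, and beltor (R7), but zelren is never obtained.
zelren would need halkel, ashird, and dorarc (R1), but halkel is never obtained.
gallam would need sabxel and arcumb (R5), but sabxel is never obtained.
Reached: pelpyr and beltor — 2 of the 6.

2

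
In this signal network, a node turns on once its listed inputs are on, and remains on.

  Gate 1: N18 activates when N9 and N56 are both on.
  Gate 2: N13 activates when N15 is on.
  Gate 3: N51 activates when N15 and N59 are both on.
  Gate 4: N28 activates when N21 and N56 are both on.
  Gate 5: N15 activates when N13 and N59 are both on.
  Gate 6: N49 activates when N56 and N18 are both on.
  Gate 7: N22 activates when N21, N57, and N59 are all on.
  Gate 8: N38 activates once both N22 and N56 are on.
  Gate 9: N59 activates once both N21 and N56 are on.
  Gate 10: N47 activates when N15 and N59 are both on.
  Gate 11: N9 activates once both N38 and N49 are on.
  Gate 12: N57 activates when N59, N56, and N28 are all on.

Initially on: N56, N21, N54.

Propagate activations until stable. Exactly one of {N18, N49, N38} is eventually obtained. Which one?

N38

Gate 9: N21 and N56 on → N59 on.
Gate 4: N21 and N56 on → N28 on.
Gate 12: N59, N56, and N28 on → N57 on.
Gate 7: N21, N57, and N59 on → N22 on.
Gate 8: N22 and N56 on → N38 on.
N18 would need N9 and N56 (Gate 1), but N9 never turns on. N49 would need N56 and N18 (Gate 6), but N18 never turns on.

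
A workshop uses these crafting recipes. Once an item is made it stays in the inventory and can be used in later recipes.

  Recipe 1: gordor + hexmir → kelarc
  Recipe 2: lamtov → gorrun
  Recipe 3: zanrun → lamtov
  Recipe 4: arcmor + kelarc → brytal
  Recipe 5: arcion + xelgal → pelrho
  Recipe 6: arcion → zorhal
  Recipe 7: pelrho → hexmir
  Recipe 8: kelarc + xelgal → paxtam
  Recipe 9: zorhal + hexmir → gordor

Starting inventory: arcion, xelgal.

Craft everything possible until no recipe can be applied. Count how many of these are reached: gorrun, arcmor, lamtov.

0

gorrun would need lamtov (Recipe 2), but lamtov is never obtained.
No rule produces arcmor, and it is not given.
lamtov would need zanrun (Recipe 3), but zanrun is never obtained.
None of the 3 are reached.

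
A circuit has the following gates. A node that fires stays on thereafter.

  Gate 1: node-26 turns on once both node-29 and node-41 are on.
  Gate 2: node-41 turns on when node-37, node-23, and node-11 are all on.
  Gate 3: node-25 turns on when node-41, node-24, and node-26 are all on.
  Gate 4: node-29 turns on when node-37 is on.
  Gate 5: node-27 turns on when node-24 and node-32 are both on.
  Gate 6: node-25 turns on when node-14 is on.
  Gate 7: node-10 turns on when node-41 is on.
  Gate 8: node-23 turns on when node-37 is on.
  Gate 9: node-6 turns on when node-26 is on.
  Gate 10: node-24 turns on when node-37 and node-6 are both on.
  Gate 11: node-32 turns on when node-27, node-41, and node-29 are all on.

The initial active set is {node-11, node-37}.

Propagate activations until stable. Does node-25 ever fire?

Gate 8: node-37 on → node-23 on.
node-37 is on, so node-29 turns on (Gate 4).
node-37, node-23, and node-11 are on, so node-41 turns on (Gate 2).
node-29 and node-41 are on, so node-26 turns on (Gate 1).
Gate 9: node-26 on → node-6 on.
Gate 10: node-37 and node-6 on → node-24 on.
node-41, node-24, and node-26 are on, so node-25 turns on (Gate 3).

Yes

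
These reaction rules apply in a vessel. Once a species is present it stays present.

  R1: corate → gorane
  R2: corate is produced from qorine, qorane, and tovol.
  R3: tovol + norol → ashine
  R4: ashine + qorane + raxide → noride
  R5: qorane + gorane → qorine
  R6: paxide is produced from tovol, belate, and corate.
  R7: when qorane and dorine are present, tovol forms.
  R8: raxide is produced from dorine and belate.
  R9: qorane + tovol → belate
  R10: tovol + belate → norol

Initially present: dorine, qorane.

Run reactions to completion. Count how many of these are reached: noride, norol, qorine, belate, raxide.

4

qorane and dorine present → tovol forms (R7).
qorane and tovol present → belate forms (R9).
tovol and belate present → norol forms (R10).
dorine and belate present → raxide forms (R8).
tovol and norol present → ashine forms (R3).
ashine, qorane, and raxide present → noride forms (R4).
noride: reached.
norol: reached.
qorine would need qorane and gorane (R5), but gorane never forms.
belate: reached.
raxide: reached.
Reached: noride, norol, belate, and raxide — 4 of the 5.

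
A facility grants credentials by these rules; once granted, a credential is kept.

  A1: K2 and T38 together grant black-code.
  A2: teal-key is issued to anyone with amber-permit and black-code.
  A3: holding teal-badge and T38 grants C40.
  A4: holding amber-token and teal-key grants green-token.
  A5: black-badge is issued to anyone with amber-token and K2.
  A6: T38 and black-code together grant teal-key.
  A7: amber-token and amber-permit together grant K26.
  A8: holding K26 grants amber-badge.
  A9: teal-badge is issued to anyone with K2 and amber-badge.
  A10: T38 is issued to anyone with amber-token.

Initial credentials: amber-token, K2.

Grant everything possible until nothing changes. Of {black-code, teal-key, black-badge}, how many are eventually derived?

Holding amber-token and K2 grants black-badge (A5).
Holding amber-token grants T38 (A10).
Holding K2 and T38 grants black-code (A1).
Holding T38 and black-code grants teal-key (A6).
black-code: reached.
teal-key: reached.
black-badge: reached.
All 3 are reached.

3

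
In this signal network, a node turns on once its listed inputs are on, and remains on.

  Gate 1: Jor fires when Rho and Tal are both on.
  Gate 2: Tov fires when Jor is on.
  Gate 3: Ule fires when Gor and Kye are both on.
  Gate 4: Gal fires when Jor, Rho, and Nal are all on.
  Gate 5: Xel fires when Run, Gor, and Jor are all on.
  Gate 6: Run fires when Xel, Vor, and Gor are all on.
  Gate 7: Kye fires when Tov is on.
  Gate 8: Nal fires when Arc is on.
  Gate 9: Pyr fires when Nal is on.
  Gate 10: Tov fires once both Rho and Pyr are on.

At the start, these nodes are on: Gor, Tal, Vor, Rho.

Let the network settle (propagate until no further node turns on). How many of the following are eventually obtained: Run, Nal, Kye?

Gate 1: Rho and Tal on → Jor on.
Jor is on, so Tov fires (Gate 2).
Tov is on, so Kye fires (Gate 7).
Run would need Xel, Vor, and Gor (Gate 6), but Xel never turns on.
Nal would need Arc (Gate 8), but Arc never turns on.
Kye: reached.
Reached: Kye — 1 of the 3.

1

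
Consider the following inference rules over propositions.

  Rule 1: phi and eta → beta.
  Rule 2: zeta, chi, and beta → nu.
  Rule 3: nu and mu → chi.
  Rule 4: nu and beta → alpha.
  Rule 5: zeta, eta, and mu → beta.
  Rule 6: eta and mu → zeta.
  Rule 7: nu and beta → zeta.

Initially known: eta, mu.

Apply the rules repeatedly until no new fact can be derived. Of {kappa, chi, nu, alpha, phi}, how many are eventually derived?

0

No rule produces kappa, and it is not given.
chi would need nu and mu (Rule 3), but nu is never established.
nu would need zeta, chi, and beta (Rule 2), but chi is never established.
alpha would need nu and beta (Rule 4), but nu is never established.
No rule produces phi, and it is not given.
None of the 5 are reached.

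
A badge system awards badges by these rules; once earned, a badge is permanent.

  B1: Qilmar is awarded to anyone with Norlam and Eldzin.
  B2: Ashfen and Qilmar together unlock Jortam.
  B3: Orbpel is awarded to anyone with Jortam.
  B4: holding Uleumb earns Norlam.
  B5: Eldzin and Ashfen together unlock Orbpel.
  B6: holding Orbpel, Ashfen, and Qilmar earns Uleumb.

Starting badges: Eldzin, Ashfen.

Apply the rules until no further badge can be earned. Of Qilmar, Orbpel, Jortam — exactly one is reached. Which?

With Eldzin and Ashfen, Orbpel is earned (B5).
Qilmar would need Norlam and Eldzin (B1), but Norlam is never earned. Jortam would need Ashfen and Qilmar (B2), but Qilmar is never earned.

Orbpel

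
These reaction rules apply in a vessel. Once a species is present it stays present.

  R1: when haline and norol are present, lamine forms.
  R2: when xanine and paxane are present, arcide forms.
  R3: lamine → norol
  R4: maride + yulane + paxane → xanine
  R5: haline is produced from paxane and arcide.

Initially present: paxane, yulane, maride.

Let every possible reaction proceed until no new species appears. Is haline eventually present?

Yes

maride, yulane, and paxane present → xanine forms (R4).
xanine and paxane present → arcide forms (R2).
paxane and arcide present → haline forms (R5).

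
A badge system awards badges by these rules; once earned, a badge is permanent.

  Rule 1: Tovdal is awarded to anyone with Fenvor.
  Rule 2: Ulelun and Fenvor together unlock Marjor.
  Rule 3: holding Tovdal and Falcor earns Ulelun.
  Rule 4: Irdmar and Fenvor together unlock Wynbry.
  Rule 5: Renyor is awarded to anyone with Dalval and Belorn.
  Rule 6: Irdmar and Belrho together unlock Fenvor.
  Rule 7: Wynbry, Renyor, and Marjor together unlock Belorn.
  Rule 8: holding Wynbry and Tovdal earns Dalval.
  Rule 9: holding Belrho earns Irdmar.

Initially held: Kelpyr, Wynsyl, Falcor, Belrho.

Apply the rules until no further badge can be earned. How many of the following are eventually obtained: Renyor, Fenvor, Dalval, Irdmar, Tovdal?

With Belrho, Irdmar is earned (Rule 9).
With Irdmar and Belrho, Fenvor is earned (Rule 6).
With Irdmar and Fenvor, Wynbry is earned (Rule 4).
With Fenvor, Tovdal is earned (Rule 1).
With Wynbry and Tovdal, Dalval is earned (Rule 8).
Renyor would need Dalval and Belorn (Rule 5), but Belorn is never earned.
Fenvor: reached.
Dalval: reached.
Irdmar: reached.
Tovdal: reached.
Reached: Fenvor, Dalval, Irdmar, and Tovdal — 4 of the 5.

4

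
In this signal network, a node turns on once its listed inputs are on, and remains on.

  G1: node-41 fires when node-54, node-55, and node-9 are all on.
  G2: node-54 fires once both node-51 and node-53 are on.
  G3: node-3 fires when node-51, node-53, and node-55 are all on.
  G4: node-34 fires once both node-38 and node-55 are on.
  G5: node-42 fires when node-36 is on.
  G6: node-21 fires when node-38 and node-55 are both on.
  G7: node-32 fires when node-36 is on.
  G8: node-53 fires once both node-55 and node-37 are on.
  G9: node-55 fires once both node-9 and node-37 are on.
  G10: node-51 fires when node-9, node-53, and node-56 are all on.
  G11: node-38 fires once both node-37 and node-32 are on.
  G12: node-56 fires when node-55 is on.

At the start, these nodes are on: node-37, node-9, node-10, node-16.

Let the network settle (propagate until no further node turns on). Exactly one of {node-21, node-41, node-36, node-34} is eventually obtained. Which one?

node-41

node-9 and node-37 are on, so node-55 fires (G9).
G8: node-55 and node-37 on → node-53 on.
node-55 is on, so node-56 fires (G12).
G10: node-9, node-53, and node-56 on → node-51 on.
G2: node-51 and node-53 on → node-54 on.
node-54, node-55, and node-9 are on, so node-41 fires (G1).
No rule produces node-36, and it is not given. node-21 would need node-38 and node-55 (G6), but node-38 never turns on. node-34 would need node-38 and node-55 (G4), but node-38 never turns on.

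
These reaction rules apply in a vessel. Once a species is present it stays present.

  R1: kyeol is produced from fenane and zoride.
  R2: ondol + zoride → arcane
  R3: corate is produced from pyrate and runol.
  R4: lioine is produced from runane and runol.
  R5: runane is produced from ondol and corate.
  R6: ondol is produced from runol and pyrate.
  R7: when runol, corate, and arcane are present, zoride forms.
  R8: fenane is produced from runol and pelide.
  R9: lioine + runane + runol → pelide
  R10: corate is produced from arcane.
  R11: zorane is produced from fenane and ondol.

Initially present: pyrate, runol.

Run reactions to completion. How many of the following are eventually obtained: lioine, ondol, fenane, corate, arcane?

4

pyrate and runol present → corate forms (R3).
runol and pyrate present → ondol forms (R6).
ondol and corate present → runane forms (R5).
runane and runol present → lioine forms (R4).
lioine, runane, and runol present → pelide forms (R9).
runol and pelide present → fenane forms (R8).
lioine: reached.
ondol: reached.
fenane: reached.
corate: reached.
arcane would need ondol and zoride (R2), but zoride never forms.
Reached: lioine, ondol, fenane, and corate — 4 of the 5.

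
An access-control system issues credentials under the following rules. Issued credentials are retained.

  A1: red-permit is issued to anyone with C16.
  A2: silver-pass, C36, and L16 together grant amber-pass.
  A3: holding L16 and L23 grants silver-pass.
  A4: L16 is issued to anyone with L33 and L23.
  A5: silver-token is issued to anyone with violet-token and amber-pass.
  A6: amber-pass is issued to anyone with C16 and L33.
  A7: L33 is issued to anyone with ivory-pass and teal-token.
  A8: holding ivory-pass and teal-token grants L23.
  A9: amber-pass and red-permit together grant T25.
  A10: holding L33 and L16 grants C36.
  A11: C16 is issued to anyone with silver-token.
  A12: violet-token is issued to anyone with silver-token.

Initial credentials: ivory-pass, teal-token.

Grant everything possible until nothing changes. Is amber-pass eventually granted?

Holding ivory-pass and teal-token grants L23 (A8).
Holding ivory-pass and teal-token grants L33 (A7).
Holding L33 and L23 grants L16 (A4).
Holding L33 and L16 grants C36 (A10).
Holding L16 and L23 grants silver-pass (A3).
Holding silver-pass, C36, and L16 grants amber-pass (A2).

Yes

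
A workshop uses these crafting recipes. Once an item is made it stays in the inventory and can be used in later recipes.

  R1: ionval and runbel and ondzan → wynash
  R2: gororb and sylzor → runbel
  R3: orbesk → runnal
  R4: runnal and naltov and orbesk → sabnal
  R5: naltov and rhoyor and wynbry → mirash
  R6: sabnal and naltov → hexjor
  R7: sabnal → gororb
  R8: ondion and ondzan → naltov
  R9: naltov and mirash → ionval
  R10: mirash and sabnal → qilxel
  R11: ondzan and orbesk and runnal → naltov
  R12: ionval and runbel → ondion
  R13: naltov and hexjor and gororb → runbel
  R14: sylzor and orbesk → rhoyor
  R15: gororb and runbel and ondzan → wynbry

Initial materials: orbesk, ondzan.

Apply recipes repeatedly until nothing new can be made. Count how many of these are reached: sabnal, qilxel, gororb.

2

orbesk → runnal (R3).
Using R11, ondzan, orbesk, and runnal make naltov.
Using R4, runnal, naltov, and orbesk make sabnal.
Using R7, sabnal makes gororb.
sabnal: reached.
qilxel would need mirash and sabnal (R10), but mirash is never obtained.
gororb: reached.
Reached: sabnal and gororb — 2 of the 3.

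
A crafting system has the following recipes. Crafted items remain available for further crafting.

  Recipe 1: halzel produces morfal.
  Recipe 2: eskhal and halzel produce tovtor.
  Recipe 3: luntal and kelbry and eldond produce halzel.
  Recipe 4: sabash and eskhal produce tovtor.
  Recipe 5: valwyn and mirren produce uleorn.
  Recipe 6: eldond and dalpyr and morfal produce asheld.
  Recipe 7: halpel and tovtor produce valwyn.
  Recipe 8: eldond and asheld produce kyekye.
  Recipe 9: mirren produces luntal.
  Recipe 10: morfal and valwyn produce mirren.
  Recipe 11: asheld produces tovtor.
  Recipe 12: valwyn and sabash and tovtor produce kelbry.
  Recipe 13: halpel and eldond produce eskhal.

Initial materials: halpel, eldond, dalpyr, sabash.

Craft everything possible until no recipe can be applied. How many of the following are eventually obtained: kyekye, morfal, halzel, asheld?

0

kyekye would need eldond and asheld (Recipe 8), but asheld is never obtained.
morfal would need halzel (Recipe 1), but halzel is never obtained.
halzel would need luntal, kelbry, and eldond (Recipe 3), but luntal is never obtained.
asheld would need eldond, dalpyr, and morfal (Recipe 6), but morfal is never obtained.
None of the 4 are reached.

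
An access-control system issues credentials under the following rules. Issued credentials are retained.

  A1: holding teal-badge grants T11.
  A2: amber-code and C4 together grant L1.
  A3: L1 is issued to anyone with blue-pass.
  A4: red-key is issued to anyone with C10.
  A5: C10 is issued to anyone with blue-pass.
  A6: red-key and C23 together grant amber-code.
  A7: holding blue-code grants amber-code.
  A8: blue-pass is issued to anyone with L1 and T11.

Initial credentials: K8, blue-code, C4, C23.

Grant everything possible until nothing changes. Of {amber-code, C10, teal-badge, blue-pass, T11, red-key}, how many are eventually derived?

1

Holding blue-code grants amber-code (A7).
amber-code: reached.
C10 would need blue-pass (A5), but blue-pass is never granted.
No rule produces teal-badge, and it is not given.
blue-pass would need L1 and T11 (A8), but T11 is never granted.
T11 would need teal-badge (A1), but teal-badge is never granted.
red-key would need C10 (A4), but C10 is never granted.
Reached: amber-code — 1 of the 6.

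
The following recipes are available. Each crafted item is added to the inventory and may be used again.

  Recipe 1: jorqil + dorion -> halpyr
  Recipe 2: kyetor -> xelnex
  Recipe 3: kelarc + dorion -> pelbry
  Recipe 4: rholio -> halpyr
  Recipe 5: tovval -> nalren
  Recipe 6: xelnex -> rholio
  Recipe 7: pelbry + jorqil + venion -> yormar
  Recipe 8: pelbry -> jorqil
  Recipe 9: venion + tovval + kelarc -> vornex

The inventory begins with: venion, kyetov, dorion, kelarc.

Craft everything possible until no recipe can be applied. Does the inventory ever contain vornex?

vornex would need venion, tovval, and kelarc (Recipe 9), but tovval is never obtained.

No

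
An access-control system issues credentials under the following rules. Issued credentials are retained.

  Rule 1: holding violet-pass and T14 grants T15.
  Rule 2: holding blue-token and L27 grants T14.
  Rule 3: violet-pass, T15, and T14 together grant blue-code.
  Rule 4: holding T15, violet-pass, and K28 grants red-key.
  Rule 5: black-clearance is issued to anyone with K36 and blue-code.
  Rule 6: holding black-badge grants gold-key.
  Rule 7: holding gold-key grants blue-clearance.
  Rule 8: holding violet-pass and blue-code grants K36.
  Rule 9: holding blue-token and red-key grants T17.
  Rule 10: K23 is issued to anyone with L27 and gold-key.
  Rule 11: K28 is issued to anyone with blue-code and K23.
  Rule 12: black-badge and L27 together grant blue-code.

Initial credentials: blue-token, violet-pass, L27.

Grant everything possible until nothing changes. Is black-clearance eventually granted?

Yes

Holding blue-token and L27 grants T14 (Rule 2).
Holding violet-pass and T14 grants T15 (Rule 1).
Holding violet-pass, T15, and T14 grants blue-code (Rule 3).
Holding violet-pass and blue-code grants K36 (Rule 8).
Holding K36 and blue-code grants black-clearance (Rule 5).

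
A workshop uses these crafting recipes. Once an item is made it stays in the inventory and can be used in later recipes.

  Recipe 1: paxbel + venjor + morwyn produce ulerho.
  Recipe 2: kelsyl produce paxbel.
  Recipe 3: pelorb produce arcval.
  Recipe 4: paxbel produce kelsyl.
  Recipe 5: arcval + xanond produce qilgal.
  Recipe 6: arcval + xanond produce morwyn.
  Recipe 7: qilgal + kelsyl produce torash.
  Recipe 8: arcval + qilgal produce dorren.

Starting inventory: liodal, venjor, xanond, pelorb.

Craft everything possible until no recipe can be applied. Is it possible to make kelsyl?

kelsyl would need paxbel (Recipe 4), but paxbel is never obtained.

No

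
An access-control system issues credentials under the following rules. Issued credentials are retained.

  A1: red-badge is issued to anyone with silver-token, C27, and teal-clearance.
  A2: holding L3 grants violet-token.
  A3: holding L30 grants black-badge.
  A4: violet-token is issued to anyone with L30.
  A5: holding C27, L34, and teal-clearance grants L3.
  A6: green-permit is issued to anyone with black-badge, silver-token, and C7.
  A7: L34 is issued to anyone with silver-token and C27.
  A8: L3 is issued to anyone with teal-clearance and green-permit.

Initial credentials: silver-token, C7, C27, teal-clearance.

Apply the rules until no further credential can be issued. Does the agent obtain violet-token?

Yes

Holding silver-token and C27 grants L34 (A7).
Holding C27, L34, and teal-clearance grants L3 (A5).
Holding L3 grants violet-token (A2).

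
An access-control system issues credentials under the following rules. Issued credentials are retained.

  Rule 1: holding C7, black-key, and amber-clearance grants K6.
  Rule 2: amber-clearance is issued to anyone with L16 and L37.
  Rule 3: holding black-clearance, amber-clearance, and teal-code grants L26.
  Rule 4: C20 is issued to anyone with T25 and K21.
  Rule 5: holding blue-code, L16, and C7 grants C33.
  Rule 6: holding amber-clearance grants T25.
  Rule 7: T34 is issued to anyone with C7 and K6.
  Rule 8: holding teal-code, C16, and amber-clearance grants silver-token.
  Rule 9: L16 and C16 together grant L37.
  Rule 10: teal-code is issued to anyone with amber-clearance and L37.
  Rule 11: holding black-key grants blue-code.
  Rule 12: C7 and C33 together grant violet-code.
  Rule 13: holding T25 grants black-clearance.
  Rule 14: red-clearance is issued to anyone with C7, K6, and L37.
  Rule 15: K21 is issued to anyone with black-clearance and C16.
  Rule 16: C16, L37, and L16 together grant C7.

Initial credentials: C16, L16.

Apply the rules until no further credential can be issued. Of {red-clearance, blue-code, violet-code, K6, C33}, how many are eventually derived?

0

red-clearance would need C7, K6, and L37 (Rule 14), but K6 is never granted.
blue-code would need black-key (Rule 11), but black-key is never granted.
violet-code would need C7 and C33 (Rule 12), but C33 is never granted.
K6 would need C7, black-key, and amber-clearance (Rule 1), but black-key is never granted.
C33 would need blue-code, L16, and C7 (Rule 5), but blue-code is never granted.
None of the 5 are reached.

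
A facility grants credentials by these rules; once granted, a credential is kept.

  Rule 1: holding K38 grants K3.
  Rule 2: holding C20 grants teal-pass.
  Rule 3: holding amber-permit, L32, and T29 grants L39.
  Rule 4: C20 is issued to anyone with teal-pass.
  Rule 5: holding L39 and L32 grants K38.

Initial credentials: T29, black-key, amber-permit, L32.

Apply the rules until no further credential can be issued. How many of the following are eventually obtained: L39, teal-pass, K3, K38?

3

Holding amber-permit, L32, and T29 grants L39 (Rule 3).
Holding L39 and L32 grants K38 (Rule 5).
Holding K38 grants K3 (Rule 1).
L39: reached.
teal-pass would need C20 (Rule 2), but C20 is never granted.
K3: reached.
K38: reached.
Reached: L39, K3, and K38 — 3 of the 4.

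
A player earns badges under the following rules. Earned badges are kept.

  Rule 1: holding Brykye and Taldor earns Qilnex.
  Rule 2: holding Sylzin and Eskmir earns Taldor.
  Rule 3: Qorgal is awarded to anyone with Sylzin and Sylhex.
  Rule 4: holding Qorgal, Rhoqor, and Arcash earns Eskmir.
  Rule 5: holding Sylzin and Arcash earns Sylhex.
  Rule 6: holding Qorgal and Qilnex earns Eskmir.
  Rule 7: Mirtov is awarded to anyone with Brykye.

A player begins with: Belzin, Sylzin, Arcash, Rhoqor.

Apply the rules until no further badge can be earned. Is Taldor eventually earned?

With Sylzin and Arcash, Sylhex is earned (Rule 5).
With Sylzin and Sylhex, Qorgal is earned (Rule 3).
With Qorgal, Rhoqor, and Arcash, Eskmir is earned (Rule 4).
With Sylzin and Eskmir, Taldor is earned (Rule 2).

Yes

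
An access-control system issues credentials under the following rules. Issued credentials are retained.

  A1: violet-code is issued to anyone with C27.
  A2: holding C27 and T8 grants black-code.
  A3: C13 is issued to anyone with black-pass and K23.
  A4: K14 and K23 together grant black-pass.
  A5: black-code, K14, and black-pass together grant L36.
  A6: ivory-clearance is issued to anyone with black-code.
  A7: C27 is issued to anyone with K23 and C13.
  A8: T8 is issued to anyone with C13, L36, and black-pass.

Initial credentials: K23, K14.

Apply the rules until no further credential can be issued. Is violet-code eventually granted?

Yes

Holding K14 and K23 grants black-pass (A4).
Holding black-pass and K23 grants C13 (A3).
Holding K23 and C13 grants C27 (A7).
Holding C27 grants violet-code (A1).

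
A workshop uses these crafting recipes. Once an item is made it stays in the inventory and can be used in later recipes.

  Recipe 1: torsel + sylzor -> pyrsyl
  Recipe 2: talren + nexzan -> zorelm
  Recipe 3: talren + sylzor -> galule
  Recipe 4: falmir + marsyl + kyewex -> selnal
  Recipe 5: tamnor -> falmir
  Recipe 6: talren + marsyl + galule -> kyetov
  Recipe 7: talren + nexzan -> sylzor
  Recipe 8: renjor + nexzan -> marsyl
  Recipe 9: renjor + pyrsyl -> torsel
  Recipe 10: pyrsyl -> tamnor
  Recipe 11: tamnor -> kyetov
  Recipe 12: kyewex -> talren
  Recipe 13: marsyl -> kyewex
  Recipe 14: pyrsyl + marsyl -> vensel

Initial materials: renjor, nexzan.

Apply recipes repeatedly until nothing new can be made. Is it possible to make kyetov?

Yes

Using Recipe 8, renjor and nexzan make marsyl.
marsyl -> kyewex (Recipe 13).
Using Recipe 12, kyewex makes talren.
talren + nexzan -> sylzor (Recipe 7).
talren + sylzor -> galule (Recipe 3).
talren + marsyl + galule -> kyetov (Recipe 6).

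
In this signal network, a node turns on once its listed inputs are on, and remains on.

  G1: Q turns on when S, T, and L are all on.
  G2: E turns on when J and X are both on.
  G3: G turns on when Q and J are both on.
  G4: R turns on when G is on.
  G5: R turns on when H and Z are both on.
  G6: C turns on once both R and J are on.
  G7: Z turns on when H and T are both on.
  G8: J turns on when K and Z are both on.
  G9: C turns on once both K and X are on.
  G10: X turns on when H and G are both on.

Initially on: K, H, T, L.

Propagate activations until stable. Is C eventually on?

Yes

G7: H and T on → Z on.
H and Z are on, so R turns on (G5).
K and Z are on, so J turns on (G8).
G6: R and J on → C on.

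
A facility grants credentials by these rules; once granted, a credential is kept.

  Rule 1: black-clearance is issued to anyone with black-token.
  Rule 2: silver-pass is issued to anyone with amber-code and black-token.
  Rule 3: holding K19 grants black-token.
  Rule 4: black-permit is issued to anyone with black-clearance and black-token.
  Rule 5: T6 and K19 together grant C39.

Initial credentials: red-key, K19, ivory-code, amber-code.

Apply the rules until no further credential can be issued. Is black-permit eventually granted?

Holding K19 grants black-token (Rule 3).
Holding black-token grants black-clearance (Rule 1).
Holding black-clearance and black-token grants black-permit (Rule 4).

Yes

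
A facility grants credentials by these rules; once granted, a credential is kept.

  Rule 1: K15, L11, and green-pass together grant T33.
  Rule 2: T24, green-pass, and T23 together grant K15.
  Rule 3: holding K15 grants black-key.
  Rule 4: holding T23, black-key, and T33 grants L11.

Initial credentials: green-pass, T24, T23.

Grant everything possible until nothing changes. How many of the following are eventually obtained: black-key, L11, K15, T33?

2

Holding T24, green-pass, and T23 grants K15 (Rule 2).
Holding K15 grants black-key (Rule 3).
black-key: reached.
L11 would need T23, black-key, and T33 (Rule 4), but T33 is never granted.
K15: reached.
T33 would need K15, L11, and green-pass (Rule 1), but L11 is never granted.
Reached: black-key and K15 — 2 of the 4.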